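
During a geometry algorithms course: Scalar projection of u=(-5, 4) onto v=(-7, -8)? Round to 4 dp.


u.v = 3, |v| = sqrt(113) = 10.6301
Scalar projection = u.v / |v| = 3 / sqrt(113) = 0.2822

0.2822


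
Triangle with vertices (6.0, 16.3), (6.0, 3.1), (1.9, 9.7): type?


Side lengths squared: AB^2=174.24, BC^2=60.37, CA^2=60.37
Sorted: [60.37, 60.37, 174.24]
By sides: Isosceles, By angles: Obtuse

Isosceles, Obtuse


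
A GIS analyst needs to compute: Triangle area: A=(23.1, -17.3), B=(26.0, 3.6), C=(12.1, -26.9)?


Area = |x_A(y_B-y_C) + x_B(y_C-y_A) + x_C(y_A-y_B)|/2
= |704.55 + (-249.6) + (-252.89)|/2
= 202.06/2 = 101.03

101.03


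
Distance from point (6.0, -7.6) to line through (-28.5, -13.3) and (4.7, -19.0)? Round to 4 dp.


|cross product| = 385.89
|line direction| = sqrt(1134.73) = 33.6858
Distance = 385.89/sqrt(1134.73) = 11.4556

11.4556


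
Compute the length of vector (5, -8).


|u| = sqrt(5^2 + (-8)^2) = sqrt(89) = 9.434

9.434


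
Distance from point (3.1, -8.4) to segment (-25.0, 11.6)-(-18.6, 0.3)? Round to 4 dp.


Project P onto AB: t = 1 (clamped to [0,1])
Closest point on segment: (-18.6, 0.3)
Distance: 23.3791

23.3791


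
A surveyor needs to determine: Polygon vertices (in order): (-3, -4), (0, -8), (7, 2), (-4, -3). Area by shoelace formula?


Shoelace sum: ((-3)*(-8) - 0*(-4)) + (0*2 - 7*(-8)) + (7*(-3) - (-4)*2) + ((-4)*(-4) - (-3)*(-3))
= 74
Area = |74|/2 = 37

37


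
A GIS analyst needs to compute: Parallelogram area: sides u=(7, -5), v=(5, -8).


|u x v| = |7*(-8) - (-5)*5|
= |(-56) - (-25)| = 31

31


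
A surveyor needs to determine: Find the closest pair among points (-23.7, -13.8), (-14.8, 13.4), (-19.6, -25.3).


d(P0,P1) = 28.619, d(P0,P2) = 12.209, d(P1,P2) = 38.9965
Closest: P0 and P2

Closest pair: (-23.7, -13.8) and (-19.6, -25.3), distance = 12.209


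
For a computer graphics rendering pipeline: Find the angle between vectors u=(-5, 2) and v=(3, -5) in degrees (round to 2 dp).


u.v = -25, |u| = sqrt(29) = 5.3852, |v| = sqrt(34) = 5.831
cos(theta) = u.v/(|u||v|) = -25/sqrt(986) = -0.796162
theta = acos(-0.796162) = 142.77 degrees

142.77 degrees


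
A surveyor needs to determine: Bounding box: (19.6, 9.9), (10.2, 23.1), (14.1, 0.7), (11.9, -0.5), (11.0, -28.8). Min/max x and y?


x range: [10.2, 19.6]
y range: [-28.8, 23.1]
Bounding box: (10.2,-28.8) to (19.6,23.1)

(10.2,-28.8) to (19.6,23.1)


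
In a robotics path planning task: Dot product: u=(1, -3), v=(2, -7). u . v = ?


u . v = u_x*v_x + u_y*v_y = 1*2 + (-3)*(-7)
= 2 + 21 = 23

23


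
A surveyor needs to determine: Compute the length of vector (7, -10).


|u| = sqrt(7^2 + (-10)^2) = sqrt(149) = 12.2066

12.2066


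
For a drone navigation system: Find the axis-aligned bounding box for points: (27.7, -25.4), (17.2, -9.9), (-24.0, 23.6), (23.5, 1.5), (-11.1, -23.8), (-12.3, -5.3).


x range: [-24, 27.7]
y range: [-25.4, 23.6]
Bounding box: (-24,-25.4) to (27.7,23.6)

(-24,-25.4) to (27.7,23.6)


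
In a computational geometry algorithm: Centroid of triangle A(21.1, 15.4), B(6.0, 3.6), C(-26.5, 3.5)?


Centroid = ((x_A+x_B+x_C)/3, (y_A+y_B+y_C)/3)
= ((21.1+6+(-26.5))/3, (15.4+3.6+3.5)/3)
= (0.2, 7.5)

(0.2, 7.5)


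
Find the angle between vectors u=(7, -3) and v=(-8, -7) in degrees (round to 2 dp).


u.v = -35, |u| = sqrt(58) = 7.6158, |v| = sqrt(113) = 10.6301
cos(theta) = u.v/(|u||v|) = -35/sqrt(6554) = -0.432329
theta = acos(-0.432329) = 115.62 degrees

115.62 degrees


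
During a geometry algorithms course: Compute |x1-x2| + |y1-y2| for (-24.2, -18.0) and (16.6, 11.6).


|(-24.2)-16.6| + |(-18)-11.6| = 40.8 + 29.6 = 70.4

70.4


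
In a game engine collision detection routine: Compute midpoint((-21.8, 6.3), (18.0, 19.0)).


M = (((-21.8)+18)/2, (6.3+19)/2)
= (-1.9, 12.65)

(-1.9, 12.65)


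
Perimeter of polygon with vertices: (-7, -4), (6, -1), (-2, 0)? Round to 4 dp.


Sides: (-7, -4)->(6, -1): sqrt(178) = 13.341664, (6, -1)->(-2, 0): sqrt(65) = 8.062258, (-2, 0)->(-7, -4): sqrt(41) = 6.403124
Sum = 27.807046
Perimeter = 27.807

27.807


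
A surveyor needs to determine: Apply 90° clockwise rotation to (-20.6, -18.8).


90° CW: (x,y) -> (y, -x)
(-20.6,-18.8) -> (-18.8, 20.6)

(-18.8, 20.6)


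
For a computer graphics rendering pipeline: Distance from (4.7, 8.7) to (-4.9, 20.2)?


dx=-9.6, dy=11.5
d^2 = (-9.6)^2 + 11.5^2 = 224.41
d = sqrt(224.41) = 14.9803

14.9803


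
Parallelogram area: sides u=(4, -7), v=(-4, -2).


|u x v| = |4*(-2) - (-7)*(-4)|
= |(-8) - 28| = 36

36


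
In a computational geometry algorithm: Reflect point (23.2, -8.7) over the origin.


Reflection over origin: (x,y) -> (-x,-y)
(23.2, -8.7) -> (-23.2, 8.7)

(-23.2, 8.7)


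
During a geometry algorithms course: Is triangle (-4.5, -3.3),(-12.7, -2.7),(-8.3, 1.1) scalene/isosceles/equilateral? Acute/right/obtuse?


Side lengths squared: AB^2=67.6, BC^2=33.8, CA^2=33.8
Sorted: [33.8, 33.8, 67.6]
By sides: Isosceles, By angles: Right

Isosceles, Right


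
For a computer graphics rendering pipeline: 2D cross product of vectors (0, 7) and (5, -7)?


u x v = u_x*v_y - u_y*v_x = 0*(-7) - 7*5
= 0 - 35 = -35

-35


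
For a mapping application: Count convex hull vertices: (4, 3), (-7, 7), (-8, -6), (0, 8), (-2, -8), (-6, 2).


Convex hull vertices (CCW): (-8, -6), (-2, -8), (4, 3), (0, 8), (-7, 7)
Count = 5

5


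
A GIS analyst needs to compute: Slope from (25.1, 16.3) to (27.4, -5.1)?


slope = (y2-y1)/(x2-x1) = ((-5.1)-16.3)/(27.4-25.1) = (-21.4)/2.3 = -9.3043

-9.3043


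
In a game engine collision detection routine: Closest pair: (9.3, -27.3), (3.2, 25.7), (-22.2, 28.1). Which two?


d(P0,P1) = 53.3499, d(P0,P2) = 63.7292, d(P1,P2) = 25.5131
Closest: P1 and P2

Closest pair: (3.2, 25.7) and (-22.2, 28.1), distance = 25.5131


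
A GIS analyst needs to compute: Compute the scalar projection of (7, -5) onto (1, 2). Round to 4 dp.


u.v = -3, |v| = sqrt(5) = 2.2361
Scalar projection = u.v / |v| = -3 / sqrt(5) = -1.3416

-1.3416


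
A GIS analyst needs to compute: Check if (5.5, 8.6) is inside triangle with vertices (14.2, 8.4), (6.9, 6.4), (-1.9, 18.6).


Cross products: AB x AP = -18.86, BC x BP = -2.28, CA x CP = -85.52
All same sign? yes

Yes, inside


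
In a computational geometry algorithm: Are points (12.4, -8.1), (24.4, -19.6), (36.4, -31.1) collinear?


Cross product: (24.4-12.4)*((-31.1)-(-8.1)) - ((-19.6)-(-8.1))*(36.4-12.4)
= 0

Yes, collinear


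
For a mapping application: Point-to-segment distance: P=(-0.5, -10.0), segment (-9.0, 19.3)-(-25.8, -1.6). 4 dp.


Project P onto AB: t = 0.653 (clamped to [0,1])
Closest point on segment: (-19.9711, 5.6514)
Distance: 24.9818

24.9818


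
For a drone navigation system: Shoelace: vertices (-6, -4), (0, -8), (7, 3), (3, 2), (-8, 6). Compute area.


Shoelace sum: ((-6)*(-8) - 0*(-4)) + (0*3 - 7*(-8)) + (7*2 - 3*3) + (3*6 - (-8)*2) + ((-8)*(-4) - (-6)*6)
= 211
Area = |211|/2 = 105.5

105.5


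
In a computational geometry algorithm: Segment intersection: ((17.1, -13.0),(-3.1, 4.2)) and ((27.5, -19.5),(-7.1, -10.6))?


Cross products: d1=-132.34, d2=-547.68, d3=-47.58, d4=367.76
d1*d2 < 0 and d3*d4 < 0? no

No, they don't intersect


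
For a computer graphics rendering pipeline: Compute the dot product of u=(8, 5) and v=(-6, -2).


u . v = u_x*v_x + u_y*v_y = 8*(-6) + 5*(-2)
= (-48) + (-10) = -58

-58


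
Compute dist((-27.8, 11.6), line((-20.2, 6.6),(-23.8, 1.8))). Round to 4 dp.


|cross product| = 54.48
|line direction| = sqrt(36) = 6
Distance = 54.48/sqrt(36) = 9.08

9.08


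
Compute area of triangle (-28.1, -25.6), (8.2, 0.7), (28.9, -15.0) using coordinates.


Area = |x_A(y_B-y_C) + x_B(y_C-y_A) + x_C(y_A-y_B)|/2
= |(-441.17) + 86.92 + (-760.07)|/2
= 1114.32/2 = 557.16

557.16


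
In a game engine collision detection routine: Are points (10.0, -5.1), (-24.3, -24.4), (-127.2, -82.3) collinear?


Cross product: ((-24.3)-10)*((-82.3)-(-5.1)) - ((-24.4)-(-5.1))*((-127.2)-10)
= 0

Yes, collinear


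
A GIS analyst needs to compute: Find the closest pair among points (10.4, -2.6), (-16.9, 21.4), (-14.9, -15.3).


d(P0,P1) = 36.3496, d(P0,P2) = 28.3087, d(P1,P2) = 36.7545
Closest: P0 and P2

Closest pair: (10.4, -2.6) and (-14.9, -15.3), distance = 28.3087


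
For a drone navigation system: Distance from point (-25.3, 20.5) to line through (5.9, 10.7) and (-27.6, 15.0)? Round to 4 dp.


|cross product| = 194.14
|line direction| = sqrt(1140.74) = 33.7748
Distance = 194.14/sqrt(1140.74) = 5.7481

5.7481


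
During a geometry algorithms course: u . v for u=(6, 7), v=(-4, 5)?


u . v = u_x*v_x + u_y*v_y = 6*(-4) + 7*5
= (-24) + 35 = 11

11


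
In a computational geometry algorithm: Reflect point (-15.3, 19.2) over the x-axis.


Reflection over x-axis: (x,y) -> (x,-y)
(-15.3, 19.2) -> (-15.3, -19.2)

(-15.3, -19.2)


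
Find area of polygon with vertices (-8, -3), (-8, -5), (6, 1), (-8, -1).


Shoelace sum: ((-8)*(-5) - (-8)*(-3)) + ((-8)*1 - 6*(-5)) + (6*(-1) - (-8)*1) + ((-8)*(-3) - (-8)*(-1))
= 56
Area = |56|/2 = 28

28


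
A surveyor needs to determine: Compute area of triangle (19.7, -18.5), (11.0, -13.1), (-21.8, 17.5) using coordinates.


Area = |x_A(y_B-y_C) + x_B(y_C-y_A) + x_C(y_A-y_B)|/2
= |(-602.82) + 396 + 117.72|/2
= 89.1/2 = 44.55

44.55


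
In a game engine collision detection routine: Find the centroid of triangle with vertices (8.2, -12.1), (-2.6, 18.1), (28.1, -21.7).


Centroid = ((x_A+x_B+x_C)/3, (y_A+y_B+y_C)/3)
= ((8.2+(-2.6)+28.1)/3, ((-12.1)+18.1+(-21.7))/3)
= (11.2333, -5.2333)

(11.2333, -5.2333)


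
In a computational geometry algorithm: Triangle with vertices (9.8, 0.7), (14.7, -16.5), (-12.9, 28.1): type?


Side lengths squared: AB^2=319.85, BC^2=2750.92, CA^2=1266.05
Sorted: [319.85, 1266.05, 2750.92]
By sides: Scalene, By angles: Obtuse

Scalene, Obtuse


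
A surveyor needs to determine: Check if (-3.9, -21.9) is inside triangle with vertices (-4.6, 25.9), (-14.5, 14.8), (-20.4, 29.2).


Cross products: AB x AP = 480.99, BC x BP = 63.89, CA x CP = -752.93
All same sign? no

No, outside


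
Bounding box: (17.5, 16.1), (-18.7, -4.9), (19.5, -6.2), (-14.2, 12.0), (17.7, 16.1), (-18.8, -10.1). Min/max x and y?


x range: [-18.8, 19.5]
y range: [-10.1, 16.1]
Bounding box: (-18.8,-10.1) to (19.5,16.1)

(-18.8,-10.1) to (19.5,16.1)


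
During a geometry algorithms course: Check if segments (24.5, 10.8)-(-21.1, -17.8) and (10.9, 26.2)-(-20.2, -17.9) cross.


Cross products: d1=1078.7, d2=-42.8, d3=-1091.2, d4=30.3
d1*d2 < 0 and d3*d4 < 0? yes

Yes, they intersect


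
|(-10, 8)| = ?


|u| = sqrt((-10)^2 + 8^2) = sqrt(164) = 12.8062

12.8062


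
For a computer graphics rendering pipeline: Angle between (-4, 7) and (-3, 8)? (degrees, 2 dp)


u.v = 68, |u| = sqrt(65) = 8.0623, |v| = sqrt(73) = 8.544
cos(theta) = u.v/(|u||v|) = 68/sqrt(4745) = 0.987167
theta = acos(0.987167) = 9.19 degrees

9.19 degrees


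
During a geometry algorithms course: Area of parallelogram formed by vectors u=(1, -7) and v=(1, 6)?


|u x v| = |1*6 - (-7)*1|
= |6 - (-7)| = 13

13


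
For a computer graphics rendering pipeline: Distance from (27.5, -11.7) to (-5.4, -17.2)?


dx=-32.9, dy=-5.5
d^2 = (-32.9)^2 + (-5.5)^2 = 1112.66
d = sqrt(1112.66) = 33.3566

33.3566


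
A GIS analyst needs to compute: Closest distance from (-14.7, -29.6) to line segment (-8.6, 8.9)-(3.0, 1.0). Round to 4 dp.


Project P onto AB: t = 1 (clamped to [0,1])
Closest point on segment: (3, 1)
Distance: 35.3504

35.3504


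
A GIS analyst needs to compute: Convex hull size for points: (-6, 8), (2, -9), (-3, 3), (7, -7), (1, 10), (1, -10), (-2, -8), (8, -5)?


Convex hull vertices (CCW): (-6, 8), (-2, -8), (1, -10), (7, -7), (8, -5), (1, 10)
Count = 6

6


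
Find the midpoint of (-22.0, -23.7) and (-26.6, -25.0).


M = (((-22)+(-26.6))/2, ((-23.7)+(-25))/2)
= (-24.3, -24.35)

(-24.3, -24.35)


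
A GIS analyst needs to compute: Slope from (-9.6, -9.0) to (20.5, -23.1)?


slope = (y2-y1)/(x2-x1) = ((-23.1)-(-9))/(20.5-(-9.6)) = (-14.1)/30.1 = -0.4684

-0.4684


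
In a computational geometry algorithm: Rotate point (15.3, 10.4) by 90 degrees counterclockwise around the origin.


90° CCW: (x,y) -> (-y, x)
(15.3,10.4) -> (-10.4, 15.3)

(-10.4, 15.3)


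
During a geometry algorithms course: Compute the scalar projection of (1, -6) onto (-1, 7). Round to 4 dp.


u.v = -43, |v| = sqrt(50) = 7.0711
Scalar projection = u.v / |v| = -43 / sqrt(50) = -6.0811

-6.0811


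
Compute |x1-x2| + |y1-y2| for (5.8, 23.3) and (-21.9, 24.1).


|5.8-(-21.9)| + |23.3-24.1| = 27.7 + 0.8 = 28.5

28.5


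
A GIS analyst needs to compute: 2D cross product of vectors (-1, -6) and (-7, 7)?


u x v = u_x*v_y - u_y*v_x = (-1)*7 - (-6)*(-7)
= (-7) - 42 = -49

-49


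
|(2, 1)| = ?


|u| = sqrt(2^2 + 1^2) = sqrt(5) = 2.2361

2.2361


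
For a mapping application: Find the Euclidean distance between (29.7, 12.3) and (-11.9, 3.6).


dx=-41.6, dy=-8.7
d^2 = (-41.6)^2 + (-8.7)^2 = 1806.25
d = sqrt(1806.25) = 42.5

42.5


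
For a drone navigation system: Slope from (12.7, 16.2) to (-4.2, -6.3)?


slope = (y2-y1)/(x2-x1) = ((-6.3)-16.2)/((-4.2)-12.7) = (-22.5)/(-16.9) = 1.3314

1.3314


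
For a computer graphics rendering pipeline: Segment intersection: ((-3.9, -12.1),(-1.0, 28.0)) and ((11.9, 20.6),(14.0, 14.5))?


Cross products: d1=-165.05, d2=-63.15, d3=-538.75, d4=-640.65
d1*d2 < 0 and d3*d4 < 0? no

No, they don't intersect


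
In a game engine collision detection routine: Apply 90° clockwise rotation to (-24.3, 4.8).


90° CW: (x,y) -> (y, -x)
(-24.3,4.8) -> (4.8, 24.3)

(4.8, 24.3)


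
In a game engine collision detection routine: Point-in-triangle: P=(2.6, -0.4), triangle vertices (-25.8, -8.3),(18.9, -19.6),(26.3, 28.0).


Cross products: AB x AP = 674.05, BC x BP = 917.96, CA x CP = 619.33
All same sign? yes

Yes, inside


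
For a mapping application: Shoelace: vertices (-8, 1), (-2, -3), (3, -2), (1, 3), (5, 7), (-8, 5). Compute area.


Shoelace sum: ((-8)*(-3) - (-2)*1) + ((-2)*(-2) - 3*(-3)) + (3*3 - 1*(-2)) + (1*7 - 5*3) + (5*5 - (-8)*7) + ((-8)*1 - (-8)*5)
= 155
Area = |155|/2 = 77.5

77.5


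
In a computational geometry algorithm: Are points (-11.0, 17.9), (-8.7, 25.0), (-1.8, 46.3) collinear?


Cross product: ((-8.7)-(-11))*(46.3-17.9) - (25-17.9)*((-1.8)-(-11))
= 0

Yes, collinear


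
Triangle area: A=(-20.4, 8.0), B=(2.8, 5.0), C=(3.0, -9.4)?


Area = |x_A(y_B-y_C) + x_B(y_C-y_A) + x_C(y_A-y_B)|/2
= |(-293.76) + (-48.72) + 9|/2
= 333.48/2 = 166.74

166.74


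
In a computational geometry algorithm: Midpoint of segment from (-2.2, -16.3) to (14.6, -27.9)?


M = (((-2.2)+14.6)/2, ((-16.3)+(-27.9))/2)
= (6.2, -22.1)

(6.2, -22.1)


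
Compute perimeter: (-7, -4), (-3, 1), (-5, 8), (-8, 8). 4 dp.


Sides: (-7, -4)->(-3, 1): sqrt(41) = 6.403124, (-3, 1)->(-5, 8): sqrt(53) = 7.28011, (-5, 8)->(-8, 8): sqrt(9) = 3, (-8, 8)->(-7, -4): sqrt(145) = 12.041595
Sum = 28.724829
Perimeter = 28.7248

28.7248


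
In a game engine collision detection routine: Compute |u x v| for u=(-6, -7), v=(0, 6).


|u x v| = |(-6)*6 - (-7)*0|
= |(-36) - 0| = 36

36


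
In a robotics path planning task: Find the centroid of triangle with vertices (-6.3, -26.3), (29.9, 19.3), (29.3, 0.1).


Centroid = ((x_A+x_B+x_C)/3, (y_A+y_B+y_C)/3)
= (((-6.3)+29.9+29.3)/3, ((-26.3)+19.3+0.1)/3)
= (17.6333, -2.3)

(17.6333, -2.3)


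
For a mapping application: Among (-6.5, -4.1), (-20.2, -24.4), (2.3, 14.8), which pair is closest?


d(P0,P1) = 24.4904, d(P0,P2) = 20.8483, d(P1,P2) = 45.1983
Closest: P0 and P2

Closest pair: (-6.5, -4.1) and (2.3, 14.8), distance = 20.8483


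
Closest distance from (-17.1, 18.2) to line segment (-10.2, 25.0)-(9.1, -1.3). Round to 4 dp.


Project P onto AB: t = 0.0429 (clamped to [0,1])
Closest point on segment: (-9.3717, 23.8713)
Distance: 9.5859

9.5859


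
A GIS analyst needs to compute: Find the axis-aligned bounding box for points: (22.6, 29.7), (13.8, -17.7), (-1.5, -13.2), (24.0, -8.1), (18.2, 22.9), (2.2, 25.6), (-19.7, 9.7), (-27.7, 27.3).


x range: [-27.7, 24]
y range: [-17.7, 29.7]
Bounding box: (-27.7,-17.7) to (24,29.7)

(-27.7,-17.7) to (24,29.7)


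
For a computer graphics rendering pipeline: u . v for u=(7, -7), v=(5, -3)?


u . v = u_x*v_x + u_y*v_y = 7*5 + (-7)*(-3)
= 35 + 21 = 56

56


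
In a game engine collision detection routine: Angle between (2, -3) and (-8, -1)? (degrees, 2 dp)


u.v = -13, |u| = sqrt(13) = 3.6056, |v| = sqrt(65) = 8.0623
cos(theta) = u.v/(|u||v|) = -13/sqrt(845) = -0.447214
theta = acos(-0.447214) = 116.57 degrees

116.57 degrees


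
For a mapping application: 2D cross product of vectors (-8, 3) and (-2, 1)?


u x v = u_x*v_y - u_y*v_x = (-8)*1 - 3*(-2)
= (-8) - (-6) = -2

-2


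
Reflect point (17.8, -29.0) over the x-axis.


Reflection over x-axis: (x,y) -> (x,-y)
(17.8, -29) -> (17.8, 29)

(17.8, 29)


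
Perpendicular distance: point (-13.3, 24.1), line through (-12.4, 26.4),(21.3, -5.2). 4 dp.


|cross product| = 105.95
|line direction| = sqrt(2134.25) = 46.1979
Distance = 105.95/sqrt(2134.25) = 2.2934

2.2934


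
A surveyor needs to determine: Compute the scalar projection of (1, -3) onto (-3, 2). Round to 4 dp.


u.v = -9, |v| = sqrt(13) = 3.6056
Scalar projection = u.v / |v| = -9 / sqrt(13) = -2.4962

-2.4962


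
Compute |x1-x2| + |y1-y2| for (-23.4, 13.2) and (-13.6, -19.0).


|(-23.4)-(-13.6)| + |13.2-(-19)| = 9.8 + 32.2 = 42

42


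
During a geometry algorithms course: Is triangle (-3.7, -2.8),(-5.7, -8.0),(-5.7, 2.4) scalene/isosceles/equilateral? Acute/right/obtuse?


Side lengths squared: AB^2=31.04, BC^2=108.16, CA^2=31.04
Sorted: [31.04, 31.04, 108.16]
By sides: Isosceles, By angles: Obtuse

Isosceles, Obtuse


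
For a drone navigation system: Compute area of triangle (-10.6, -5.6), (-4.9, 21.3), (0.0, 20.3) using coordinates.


Area = |x_A(y_B-y_C) + x_B(y_C-y_A) + x_C(y_A-y_B)|/2
= |(-10.6) + (-126.91) + 0|/2
= 137.51/2 = 68.755

68.755


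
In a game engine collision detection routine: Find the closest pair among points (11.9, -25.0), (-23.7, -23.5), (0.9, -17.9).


d(P0,P1) = 35.6316, d(P0,P2) = 13.0924, d(P1,P2) = 25.2293
Closest: P0 and P2

Closest pair: (11.9, -25.0) and (0.9, -17.9), distance = 13.0924


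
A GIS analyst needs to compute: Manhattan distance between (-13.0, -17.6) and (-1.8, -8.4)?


|(-13)-(-1.8)| + |(-17.6)-(-8.4)| = 11.2 + 9.2 = 20.4

20.4


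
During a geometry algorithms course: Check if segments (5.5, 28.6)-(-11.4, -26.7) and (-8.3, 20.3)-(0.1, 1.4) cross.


Cross products: d1=330.54, d2=-453.39, d3=-622.87, d4=161.06
d1*d2 < 0 and d3*d4 < 0? yes

Yes, they intersect


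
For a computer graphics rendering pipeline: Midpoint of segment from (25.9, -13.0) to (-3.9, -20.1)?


M = ((25.9+(-3.9))/2, ((-13)+(-20.1))/2)
= (11, -16.55)

(11, -16.55)


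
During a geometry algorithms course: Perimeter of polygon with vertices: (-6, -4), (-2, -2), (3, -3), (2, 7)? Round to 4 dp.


Sides: (-6, -4)->(-2, -2): sqrt(20) = 4.472136, (-2, -2)->(3, -3): sqrt(26) = 5.09902, (3, -3)->(2, 7): sqrt(101) = 10.049876, (2, 7)->(-6, -4): sqrt(185) = 13.601471
Sum = 33.222503
Perimeter = 33.2225

33.2225


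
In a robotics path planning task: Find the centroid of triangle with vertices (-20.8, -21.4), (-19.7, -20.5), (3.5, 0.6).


Centroid = ((x_A+x_B+x_C)/3, (y_A+y_B+y_C)/3)
= (((-20.8)+(-19.7)+3.5)/3, ((-21.4)+(-20.5)+0.6)/3)
= (-12.3333, -13.7667)

(-12.3333, -13.7667)


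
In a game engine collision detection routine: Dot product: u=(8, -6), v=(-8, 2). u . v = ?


u . v = u_x*v_x + u_y*v_y = 8*(-8) + (-6)*2
= (-64) + (-12) = -76

-76


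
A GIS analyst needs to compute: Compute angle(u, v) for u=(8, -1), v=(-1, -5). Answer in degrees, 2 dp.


u.v = -3, |u| = sqrt(65) = 8.0623, |v| = sqrt(26) = 5.099
cos(theta) = u.v/(|u||v|) = -3/sqrt(1690) = -0.072976
theta = acos(-0.072976) = 94.18 degrees

94.18 degrees


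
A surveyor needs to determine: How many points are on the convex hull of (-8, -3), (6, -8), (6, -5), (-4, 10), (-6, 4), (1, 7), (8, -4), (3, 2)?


Convex hull vertices (CCW): (-8, -3), (6, -8), (8, -4), (1, 7), (-4, 10), (-6, 4)
Count = 6

6


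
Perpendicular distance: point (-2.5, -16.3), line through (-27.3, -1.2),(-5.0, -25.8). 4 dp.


|cross product| = 273.35
|line direction| = sqrt(1102.45) = 33.2032
Distance = 273.35/sqrt(1102.45) = 8.2326

8.2326


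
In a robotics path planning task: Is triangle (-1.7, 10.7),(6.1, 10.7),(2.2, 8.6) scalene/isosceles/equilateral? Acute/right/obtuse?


Side lengths squared: AB^2=60.84, BC^2=19.62, CA^2=19.62
Sorted: [19.62, 19.62, 60.84]
By sides: Isosceles, By angles: Obtuse

Isosceles, Obtuse


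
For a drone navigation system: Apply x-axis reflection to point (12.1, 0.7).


Reflection over x-axis: (x,y) -> (x,-y)
(12.1, 0.7) -> (12.1, -0.7)

(12.1, -0.7)


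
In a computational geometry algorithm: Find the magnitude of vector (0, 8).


|u| = sqrt(0^2 + 8^2) = sqrt(64) = 8

8


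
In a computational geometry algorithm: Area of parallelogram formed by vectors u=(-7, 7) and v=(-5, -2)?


|u x v| = |(-7)*(-2) - 7*(-5)|
= |14 - (-35)| = 49

49


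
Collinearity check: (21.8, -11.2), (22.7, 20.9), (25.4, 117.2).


Cross product: (22.7-21.8)*(117.2-(-11.2)) - (20.9-(-11.2))*(25.4-21.8)
= 0

Yes, collinear


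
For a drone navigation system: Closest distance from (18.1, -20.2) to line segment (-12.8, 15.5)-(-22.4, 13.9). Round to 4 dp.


Project P onto AB: t = 0 (clamped to [0,1])
Closest point on segment: (-12.8, 15.5)
Distance: 47.2155

47.2155


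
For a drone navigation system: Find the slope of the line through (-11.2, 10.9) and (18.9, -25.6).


slope = (y2-y1)/(x2-x1) = ((-25.6)-10.9)/(18.9-(-11.2)) = (-36.5)/30.1 = -1.2126

-1.2126


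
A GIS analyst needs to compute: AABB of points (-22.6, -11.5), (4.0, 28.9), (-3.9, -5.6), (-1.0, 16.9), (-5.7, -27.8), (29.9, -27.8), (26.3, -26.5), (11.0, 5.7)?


x range: [-22.6, 29.9]
y range: [-27.8, 28.9]
Bounding box: (-22.6,-27.8) to (29.9,28.9)

(-22.6,-27.8) to (29.9,28.9)


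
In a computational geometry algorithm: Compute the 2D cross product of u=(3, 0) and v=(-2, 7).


u x v = u_x*v_y - u_y*v_x = 3*7 - 0*(-2)
= 21 - 0 = 21

21


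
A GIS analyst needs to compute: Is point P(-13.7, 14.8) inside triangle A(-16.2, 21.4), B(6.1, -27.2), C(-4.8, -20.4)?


Cross products: AB x AP = -25.68, BC x BP = -323.16, CA x CP = -29.26
All same sign? yes

Yes, inside


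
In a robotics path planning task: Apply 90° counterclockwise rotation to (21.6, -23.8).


90° CCW: (x,y) -> (-y, x)
(21.6,-23.8) -> (23.8, 21.6)

(23.8, 21.6)


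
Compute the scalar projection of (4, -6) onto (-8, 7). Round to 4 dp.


u.v = -74, |v| = sqrt(113) = 10.6301
Scalar projection = u.v / |v| = -74 / sqrt(113) = -6.9613

-6.9613


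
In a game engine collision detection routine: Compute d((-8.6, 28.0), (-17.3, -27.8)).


dx=-8.7, dy=-55.8
d^2 = (-8.7)^2 + (-55.8)^2 = 3189.33
d = sqrt(3189.33) = 56.4742

56.4742


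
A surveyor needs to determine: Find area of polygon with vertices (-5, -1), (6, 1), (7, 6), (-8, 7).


Shoelace sum: ((-5)*1 - 6*(-1)) + (6*6 - 7*1) + (7*7 - (-8)*6) + ((-8)*(-1) - (-5)*7)
= 170
Area = |170|/2 = 85

85


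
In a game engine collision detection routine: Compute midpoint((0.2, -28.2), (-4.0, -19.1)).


M = ((0.2+(-4))/2, ((-28.2)+(-19.1))/2)
= (-1.9, -23.65)

(-1.9, -23.65)


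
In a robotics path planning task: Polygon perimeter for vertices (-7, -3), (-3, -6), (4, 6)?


Sides: (-7, -3)->(-3, -6): sqrt(25) = 5, (-3, -6)->(4, 6): sqrt(193) = 13.892444, (4, 6)->(-7, -3): sqrt(202) = 14.21267
Sum = 33.105114
Perimeter = 33.1051

33.1051


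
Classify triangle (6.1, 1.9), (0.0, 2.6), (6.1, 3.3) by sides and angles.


Side lengths squared: AB^2=37.7, BC^2=37.7, CA^2=1.96
Sorted: [1.96, 37.7, 37.7]
By sides: Isosceles, By angles: Acute

Isosceles, Acute


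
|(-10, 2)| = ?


|u| = sqrt((-10)^2 + 2^2) = sqrt(104) = 10.198

10.198


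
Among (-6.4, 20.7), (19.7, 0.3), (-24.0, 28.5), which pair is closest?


d(P0,P1) = 33.1266, d(P0,P2) = 19.251, d(P1,P2) = 52.0089
Closest: P0 and P2

Closest pair: (-6.4, 20.7) and (-24.0, 28.5), distance = 19.251


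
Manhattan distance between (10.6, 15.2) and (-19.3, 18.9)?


|10.6-(-19.3)| + |15.2-18.9| = 29.9 + 3.7 = 33.6

33.6


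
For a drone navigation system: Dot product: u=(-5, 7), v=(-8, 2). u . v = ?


u . v = u_x*v_x + u_y*v_y = (-5)*(-8) + 7*2
= 40 + 14 = 54

54


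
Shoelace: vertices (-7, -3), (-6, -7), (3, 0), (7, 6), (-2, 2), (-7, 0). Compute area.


Shoelace sum: ((-7)*(-7) - (-6)*(-3)) + ((-6)*0 - 3*(-7)) + (3*6 - 7*0) + (7*2 - (-2)*6) + ((-2)*0 - (-7)*2) + ((-7)*(-3) - (-7)*0)
= 131
Area = |131|/2 = 65.5

65.5


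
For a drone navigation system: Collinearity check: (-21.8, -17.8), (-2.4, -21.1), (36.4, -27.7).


Cross product: ((-2.4)-(-21.8))*((-27.7)-(-17.8)) - ((-21.1)-(-17.8))*(36.4-(-21.8))
= 0

Yes, collinear


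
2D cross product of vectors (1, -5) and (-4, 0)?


u x v = u_x*v_y - u_y*v_x = 1*0 - (-5)*(-4)
= 0 - 20 = -20

-20


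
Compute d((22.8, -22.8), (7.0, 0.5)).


dx=-15.8, dy=23.3
d^2 = (-15.8)^2 + 23.3^2 = 792.53
d = sqrt(792.53) = 28.1519

28.1519


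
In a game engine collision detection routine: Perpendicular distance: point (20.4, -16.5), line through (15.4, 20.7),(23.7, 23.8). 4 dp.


|cross product| = 324.26
|line direction| = sqrt(78.5) = 8.86
Distance = 324.26/sqrt(78.5) = 36.5981

36.5981


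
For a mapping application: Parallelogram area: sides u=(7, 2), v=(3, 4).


|u x v| = |7*4 - 2*3|
= |28 - 6| = 22

22


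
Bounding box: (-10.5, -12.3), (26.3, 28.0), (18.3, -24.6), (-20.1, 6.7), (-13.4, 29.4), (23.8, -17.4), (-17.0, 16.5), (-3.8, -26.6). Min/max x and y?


x range: [-20.1, 26.3]
y range: [-26.6, 29.4]
Bounding box: (-20.1,-26.6) to (26.3,29.4)

(-20.1,-26.6) to (26.3,29.4)


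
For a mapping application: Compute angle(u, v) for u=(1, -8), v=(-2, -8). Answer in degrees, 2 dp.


u.v = 62, |u| = sqrt(65) = 8.0623, |v| = sqrt(68) = 8.2462
cos(theta) = u.v/(|u||v|) = 62/sqrt(4420) = 0.932568
theta = acos(0.932568) = 21.16 degrees

21.16 degrees


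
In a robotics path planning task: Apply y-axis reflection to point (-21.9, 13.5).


Reflection over y-axis: (x,y) -> (-x,y)
(-21.9, 13.5) -> (21.9, 13.5)

(21.9, 13.5)


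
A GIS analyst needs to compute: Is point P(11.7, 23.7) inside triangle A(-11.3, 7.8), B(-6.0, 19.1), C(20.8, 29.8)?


Cross products: AB x AP = -175.63, BC x BP = -66.11, CA x CP = -4.39
All same sign? yes

Yes, inside


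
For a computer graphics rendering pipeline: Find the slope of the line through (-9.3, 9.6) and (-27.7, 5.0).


slope = (y2-y1)/(x2-x1) = (5-9.6)/((-27.7)-(-9.3)) = (-4.6)/(-18.4) = 0.25

0.25


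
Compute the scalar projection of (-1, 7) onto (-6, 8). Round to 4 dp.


u.v = 62, |v| = sqrt(100) = 10
Scalar projection = u.v / |v| = 62 / sqrt(100) = 6.2

6.2


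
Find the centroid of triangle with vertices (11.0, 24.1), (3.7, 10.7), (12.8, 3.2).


Centroid = ((x_A+x_B+x_C)/3, (y_A+y_B+y_C)/3)
= ((11+3.7+12.8)/3, (24.1+10.7+3.2)/3)
= (9.1667, 12.6667)

(9.1667, 12.6667)


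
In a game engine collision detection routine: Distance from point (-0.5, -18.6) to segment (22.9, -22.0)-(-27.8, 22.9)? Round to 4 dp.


Project P onto AB: t = 0.292 (clamped to [0,1])
Closest point on segment: (8.098, -8.8913)
Distance: 12.9686

12.9686


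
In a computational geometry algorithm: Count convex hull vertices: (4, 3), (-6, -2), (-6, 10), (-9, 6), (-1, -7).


Convex hull vertices (CCW): (-9, 6), (-6, -2), (-1, -7), (4, 3), (-6, 10)
Count = 5

5


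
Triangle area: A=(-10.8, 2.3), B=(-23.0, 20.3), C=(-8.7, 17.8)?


Area = |x_A(y_B-y_C) + x_B(y_C-y_A) + x_C(y_A-y_B)|/2
= |(-27) + (-356.5) + 156.6|/2
= 226.9/2 = 113.45

113.45


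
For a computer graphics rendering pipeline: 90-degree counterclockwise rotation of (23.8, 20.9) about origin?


90° CCW: (x,y) -> (-y, x)
(23.8,20.9) -> (-20.9, 23.8)

(-20.9, 23.8)


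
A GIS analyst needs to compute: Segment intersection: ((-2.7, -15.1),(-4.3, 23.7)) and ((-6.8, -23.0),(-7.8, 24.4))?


Cross products: d1=-202.24, d2=-165.2, d3=171.72, d4=134.68
d1*d2 < 0 and d3*d4 < 0? no

No, they don't intersect


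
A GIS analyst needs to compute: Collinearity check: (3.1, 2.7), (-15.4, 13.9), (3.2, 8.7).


Cross product: ((-15.4)-3.1)*(8.7-2.7) - (13.9-2.7)*(3.2-3.1)
= -112.12

No, not collinear


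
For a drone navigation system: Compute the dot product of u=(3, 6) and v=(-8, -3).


u . v = u_x*v_x + u_y*v_y = 3*(-8) + 6*(-3)
= (-24) + (-18) = -42

-42


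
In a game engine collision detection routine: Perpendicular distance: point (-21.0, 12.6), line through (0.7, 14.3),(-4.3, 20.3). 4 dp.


|cross product| = 138.7
|line direction| = sqrt(61) = 7.8102
Distance = 138.7/sqrt(61) = 17.7587

17.7587


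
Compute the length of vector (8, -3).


|u| = sqrt(8^2 + (-3)^2) = sqrt(73) = 8.544

8.544


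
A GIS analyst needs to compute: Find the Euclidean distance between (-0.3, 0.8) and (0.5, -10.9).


dx=0.8, dy=-11.7
d^2 = 0.8^2 + (-11.7)^2 = 137.53
d = sqrt(137.53) = 11.7273

11.7273


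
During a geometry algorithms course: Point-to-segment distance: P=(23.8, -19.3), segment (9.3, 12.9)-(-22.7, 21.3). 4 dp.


Project P onto AB: t = 0 (clamped to [0,1])
Closest point on segment: (9.3, 12.9)
Distance: 35.3142

35.3142


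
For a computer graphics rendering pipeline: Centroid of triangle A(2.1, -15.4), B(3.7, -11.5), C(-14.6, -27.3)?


Centroid = ((x_A+x_B+x_C)/3, (y_A+y_B+y_C)/3)
= ((2.1+3.7+(-14.6))/3, ((-15.4)+(-11.5)+(-27.3))/3)
= (-2.9333, -18.0667)

(-2.9333, -18.0667)


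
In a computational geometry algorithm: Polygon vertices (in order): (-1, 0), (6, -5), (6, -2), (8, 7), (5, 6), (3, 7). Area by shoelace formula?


Shoelace sum: ((-1)*(-5) - 6*0) + (6*(-2) - 6*(-5)) + (6*7 - 8*(-2)) + (8*6 - 5*7) + (5*7 - 3*6) + (3*0 - (-1)*7)
= 118
Area = |118|/2 = 59

59


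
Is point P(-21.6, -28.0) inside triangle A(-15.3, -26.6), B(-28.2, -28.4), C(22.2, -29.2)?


Cross products: AB x AP = 6.72, BC x BP = 25.44, CA x CP = 68.88
All same sign? yes

Yes, inside


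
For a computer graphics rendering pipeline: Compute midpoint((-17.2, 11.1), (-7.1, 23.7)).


M = (((-17.2)+(-7.1))/2, (11.1+23.7)/2)
= (-12.15, 17.4)

(-12.15, 17.4)


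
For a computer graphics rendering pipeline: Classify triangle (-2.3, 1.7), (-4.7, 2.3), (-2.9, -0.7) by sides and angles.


Side lengths squared: AB^2=6.12, BC^2=12.24, CA^2=6.12
Sorted: [6.12, 6.12, 12.24]
By sides: Isosceles, By angles: Right

Isosceles, Right


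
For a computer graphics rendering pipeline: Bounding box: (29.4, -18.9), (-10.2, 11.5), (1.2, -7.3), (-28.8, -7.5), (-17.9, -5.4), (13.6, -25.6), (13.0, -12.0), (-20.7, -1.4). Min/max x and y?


x range: [-28.8, 29.4]
y range: [-25.6, 11.5]
Bounding box: (-28.8,-25.6) to (29.4,11.5)

(-28.8,-25.6) to (29.4,11.5)


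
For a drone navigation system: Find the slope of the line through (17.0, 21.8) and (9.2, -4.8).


slope = (y2-y1)/(x2-x1) = ((-4.8)-21.8)/(9.2-17) = (-26.6)/(-7.8) = 3.4103

3.4103


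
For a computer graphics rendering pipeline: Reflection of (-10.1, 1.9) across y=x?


Reflection over y=x: (x,y) -> (y,x)
(-10.1, 1.9) -> (1.9, -10.1)

(1.9, -10.1)


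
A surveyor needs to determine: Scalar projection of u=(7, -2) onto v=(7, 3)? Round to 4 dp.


u.v = 43, |v| = sqrt(58) = 7.6158
Scalar projection = u.v / |v| = 43 / sqrt(58) = 5.6462

5.6462


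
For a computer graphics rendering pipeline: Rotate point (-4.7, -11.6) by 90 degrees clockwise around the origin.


90° CW: (x,y) -> (y, -x)
(-4.7,-11.6) -> (-11.6, 4.7)

(-11.6, 4.7)


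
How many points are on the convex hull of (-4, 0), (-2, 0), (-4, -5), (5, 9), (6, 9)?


Convex hull vertices (CCW): (-4, -5), (6, 9), (5, 9), (-4, 0)
Count = 4

4


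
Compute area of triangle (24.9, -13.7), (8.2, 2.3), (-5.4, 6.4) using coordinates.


Area = |x_A(y_B-y_C) + x_B(y_C-y_A) + x_C(y_A-y_B)|/2
= |(-102.09) + 164.82 + 86.4|/2
= 149.13/2 = 74.565

74.565


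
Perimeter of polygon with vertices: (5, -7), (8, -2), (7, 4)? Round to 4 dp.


Sides: (5, -7)->(8, -2): sqrt(34) = 5.830952, (8, -2)->(7, 4): sqrt(37) = 6.082763, (7, 4)->(5, -7): sqrt(125) = 11.18034
Sum = 23.094055
Perimeter = 23.0941

23.0941


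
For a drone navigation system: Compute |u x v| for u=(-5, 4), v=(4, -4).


|u x v| = |(-5)*(-4) - 4*4|
= |20 - 16| = 4

4


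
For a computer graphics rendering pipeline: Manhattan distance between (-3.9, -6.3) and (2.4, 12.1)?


|(-3.9)-2.4| + |(-6.3)-12.1| = 6.3 + 18.4 = 24.7

24.7


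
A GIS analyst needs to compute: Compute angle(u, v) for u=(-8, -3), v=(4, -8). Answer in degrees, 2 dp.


u.v = -8, |u| = sqrt(73) = 8.544, |v| = sqrt(80) = 8.9443
cos(theta) = u.v/(|u||v|) = -8/sqrt(5840) = -0.104685
theta = acos(-0.104685) = 96.01 degrees

96.01 degrees


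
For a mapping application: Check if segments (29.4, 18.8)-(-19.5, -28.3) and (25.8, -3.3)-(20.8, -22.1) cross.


Cross products: d1=-42.82, d2=-726.64, d3=911.13, d4=1594.95
d1*d2 < 0 and d3*d4 < 0? no

No, they don't intersect


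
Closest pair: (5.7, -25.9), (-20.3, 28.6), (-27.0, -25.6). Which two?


d(P0,P1) = 60.3842, d(P0,P2) = 32.7014, d(P1,P2) = 54.6125
Closest: P0 and P2

Closest pair: (5.7, -25.9) and (-27.0, -25.6), distance = 32.7014


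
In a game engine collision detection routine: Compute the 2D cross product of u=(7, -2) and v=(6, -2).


u x v = u_x*v_y - u_y*v_x = 7*(-2) - (-2)*6
= (-14) - (-12) = -2

-2


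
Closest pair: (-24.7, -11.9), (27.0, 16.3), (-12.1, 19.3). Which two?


d(P0,P1) = 58.8908, d(P0,P2) = 33.6482, d(P1,P2) = 39.2149
Closest: P0 and P2

Closest pair: (-24.7, -11.9) and (-12.1, 19.3), distance = 33.6482


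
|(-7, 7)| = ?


|u| = sqrt((-7)^2 + 7^2) = sqrt(98) = 9.8995

9.8995


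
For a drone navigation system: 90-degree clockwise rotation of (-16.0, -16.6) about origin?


90° CW: (x,y) -> (y, -x)
(-16,-16.6) -> (-16.6, 16)

(-16.6, 16)


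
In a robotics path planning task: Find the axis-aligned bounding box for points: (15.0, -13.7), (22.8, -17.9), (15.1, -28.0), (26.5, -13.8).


x range: [15, 26.5]
y range: [-28, -13.7]
Bounding box: (15,-28) to (26.5,-13.7)

(15,-28) to (26.5,-13.7)


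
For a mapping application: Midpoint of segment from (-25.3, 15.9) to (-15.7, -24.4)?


M = (((-25.3)+(-15.7))/2, (15.9+(-24.4))/2)
= (-20.5, -4.25)

(-20.5, -4.25)


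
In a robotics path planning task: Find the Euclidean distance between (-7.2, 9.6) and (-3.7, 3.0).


dx=3.5, dy=-6.6
d^2 = 3.5^2 + (-6.6)^2 = 55.81
d = sqrt(55.81) = 7.4706

7.4706


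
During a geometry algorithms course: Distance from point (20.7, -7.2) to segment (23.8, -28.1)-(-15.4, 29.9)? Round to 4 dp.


Project P onto AB: t = 0.2722 (clamped to [0,1])
Closest point on segment: (13.1316, -12.3152)
Distance: 9.1348

9.1348


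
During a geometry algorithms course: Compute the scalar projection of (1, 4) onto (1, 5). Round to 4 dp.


u.v = 21, |v| = sqrt(26) = 5.099
Scalar projection = u.v / |v| = 21 / sqrt(26) = 4.1184

4.1184


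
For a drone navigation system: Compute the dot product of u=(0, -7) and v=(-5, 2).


u . v = u_x*v_x + u_y*v_y = 0*(-5) + (-7)*2
= 0 + (-14) = -14

-14


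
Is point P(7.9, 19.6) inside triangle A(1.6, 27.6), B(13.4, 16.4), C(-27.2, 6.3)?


Cross products: AB x AP = -23.84, BC x BP = -185.47, CA x CP = -364.59
All same sign? yes

Yes, inside


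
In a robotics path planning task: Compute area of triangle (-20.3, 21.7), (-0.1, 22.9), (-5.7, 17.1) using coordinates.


Area = |x_A(y_B-y_C) + x_B(y_C-y_A) + x_C(y_A-y_B)|/2
= |(-117.74) + 0.46 + 6.84|/2
= 110.44/2 = 55.22

55.22


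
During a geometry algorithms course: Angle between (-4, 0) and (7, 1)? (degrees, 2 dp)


u.v = -28, |u| = sqrt(16) = 4, |v| = sqrt(50) = 7.0711
cos(theta) = u.v/(|u||v|) = -28/sqrt(800) = -0.989949
theta = acos(-0.989949) = 171.87 degrees

171.87 degrees


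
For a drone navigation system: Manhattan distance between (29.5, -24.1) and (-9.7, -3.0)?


|29.5-(-9.7)| + |(-24.1)-(-3)| = 39.2 + 21.1 = 60.3

60.3


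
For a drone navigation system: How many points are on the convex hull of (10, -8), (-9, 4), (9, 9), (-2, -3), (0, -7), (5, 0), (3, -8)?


Convex hull vertices (CCW): (-9, 4), (0, -7), (3, -8), (10, -8), (9, 9)
Count = 5

5


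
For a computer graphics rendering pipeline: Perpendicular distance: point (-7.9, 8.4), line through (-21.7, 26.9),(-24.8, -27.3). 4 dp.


|cross product| = 805.31
|line direction| = sqrt(2947.25) = 54.2886
Distance = 805.31/sqrt(2947.25) = 14.8339

14.8339


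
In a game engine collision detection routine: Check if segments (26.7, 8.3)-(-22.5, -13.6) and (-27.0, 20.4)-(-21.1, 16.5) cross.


Cross products: d1=138.04, d2=-183.05, d3=-1771.35, d4=-1450.26
d1*d2 < 0 and d3*d4 < 0? no

No, they don't intersect


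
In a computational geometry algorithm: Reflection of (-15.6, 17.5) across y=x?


Reflection over y=x: (x,y) -> (y,x)
(-15.6, 17.5) -> (17.5, -15.6)

(17.5, -15.6)


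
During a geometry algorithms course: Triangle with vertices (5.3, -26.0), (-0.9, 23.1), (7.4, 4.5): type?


Side lengths squared: AB^2=2449.25, BC^2=414.85, CA^2=934.66
Sorted: [414.85, 934.66, 2449.25]
By sides: Scalene, By angles: Obtuse

Scalene, Obtuse


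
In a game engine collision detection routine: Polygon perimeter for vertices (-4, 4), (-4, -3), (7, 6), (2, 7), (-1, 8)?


Sides: (-4, 4)->(-4, -3): sqrt(49) = 7, (-4, -3)->(7, 6): sqrt(202) = 14.21267, (7, 6)->(2, 7): sqrt(26) = 5.09902, (2, 7)->(-1, 8): sqrt(10) = 3.162278, (-1, 8)->(-4, 4): sqrt(25) = 5
Sum = 34.473968
Perimeter = 34.474

34.474


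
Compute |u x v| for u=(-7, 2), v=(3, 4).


|u x v| = |(-7)*4 - 2*3|
= |(-28) - 6| = 34

34


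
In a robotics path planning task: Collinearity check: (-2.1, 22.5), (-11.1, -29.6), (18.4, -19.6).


Cross product: ((-11.1)-(-2.1))*((-19.6)-22.5) - ((-29.6)-22.5)*(18.4-(-2.1))
= 1446.95

No, not collinear


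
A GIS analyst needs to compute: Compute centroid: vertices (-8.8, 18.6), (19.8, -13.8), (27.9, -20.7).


Centroid = ((x_A+x_B+x_C)/3, (y_A+y_B+y_C)/3)
= (((-8.8)+19.8+27.9)/3, (18.6+(-13.8)+(-20.7))/3)
= (12.9667, -5.3)

(12.9667, -5.3)


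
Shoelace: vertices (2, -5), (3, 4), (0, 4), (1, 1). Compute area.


Shoelace sum: (2*4 - 3*(-5)) + (3*4 - 0*4) + (0*1 - 1*4) + (1*(-5) - 2*1)
= 24
Area = |24|/2 = 12

12


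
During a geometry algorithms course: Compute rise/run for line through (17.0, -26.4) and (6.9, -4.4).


slope = (y2-y1)/(x2-x1) = ((-4.4)-(-26.4))/(6.9-17) = 22/(-10.1) = -2.1782

-2.1782


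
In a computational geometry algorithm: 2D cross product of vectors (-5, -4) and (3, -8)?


u x v = u_x*v_y - u_y*v_x = (-5)*(-8) - (-4)*3
= 40 - (-12) = 52

52


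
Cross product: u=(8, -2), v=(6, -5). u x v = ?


u x v = u_x*v_y - u_y*v_x = 8*(-5) - (-2)*6
= (-40) - (-12) = -28

-28


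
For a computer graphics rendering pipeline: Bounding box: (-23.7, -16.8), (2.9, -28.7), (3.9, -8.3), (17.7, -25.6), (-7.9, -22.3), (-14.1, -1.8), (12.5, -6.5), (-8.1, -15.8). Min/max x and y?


x range: [-23.7, 17.7]
y range: [-28.7, -1.8]
Bounding box: (-23.7,-28.7) to (17.7,-1.8)

(-23.7,-28.7) to (17.7,-1.8)
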